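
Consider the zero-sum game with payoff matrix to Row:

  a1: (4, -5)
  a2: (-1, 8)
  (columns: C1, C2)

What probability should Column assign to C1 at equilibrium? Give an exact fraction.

13/18

Row minima: a1 → -5, a2 → -1; maximin = -1.
Column maxima: C1 → 4, C2 → 8; minimax = 4.
-1 ≠ 4, so there is no saddle point; optimal play is mixed.
Let Row play a1 with probability p. Expected payoff against C1: 4p + (-1)(1−p) = 5p − 1; against C2: (-5)p + 8(1−p) = −13p + 8.
Setting these equal: 5p − 1 = −13p + 8 ⇒ 18p = 9 ⇒ p = 1/2, and the value is (5)·(1/2) − 1 = 3/2.
For Column: with q = P(C1), equating a1's and a2's payoffs gives 9q − 5 = −9q + 8 ⇒ q = 13/18.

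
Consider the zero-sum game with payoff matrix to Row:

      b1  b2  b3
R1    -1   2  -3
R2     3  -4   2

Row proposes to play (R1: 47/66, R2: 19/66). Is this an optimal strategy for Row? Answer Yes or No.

No

Against b1 this mix gives (47/66)·(-1) + (19/66)·3 = 5/33.
Against b2 this mix gives (47/66)·2 + (19/66)·(-4) = 3/11.
Against b3 this mix gives (47/66)·(-3) + (19/66)·2 = -103/66.
Column will play b3, holding Row to -103/66. Shifting weight toward the row that does better against b3 would raise this floor (the equalizing mix achieves -8/11 against both b3 and b2), so the proposed strategy is not optimal.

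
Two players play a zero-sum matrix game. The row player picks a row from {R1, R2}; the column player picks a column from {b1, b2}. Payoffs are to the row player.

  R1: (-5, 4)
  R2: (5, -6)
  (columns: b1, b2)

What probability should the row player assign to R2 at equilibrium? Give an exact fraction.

9/20

Row minima: R1 → -5, R2 → -6; maximin = -5.
Column maxima: b1 → 5, b2 → 4; minimax = 4.
-5 ≠ 4, so there is no saddle point; optimal play is mixed.
Let the row player play R1 with probability p. Expected payoff against b1: (-5)p + 5(1−p) = −10p + 5; against b2: 4p + (-6)(1−p) = 10p − 6.
Setting these equal: −10p + 5 = 10p − 6 ⇒ −20p = -11 ⇒ p = 11/20, and the value is (-10)·(11/20) + 5 = -1/2.
For the column player: with q = P(b1), equating R1's and R2's payoffs gives −9q + 4 = 11q − 6 ⇒ q = 1/2.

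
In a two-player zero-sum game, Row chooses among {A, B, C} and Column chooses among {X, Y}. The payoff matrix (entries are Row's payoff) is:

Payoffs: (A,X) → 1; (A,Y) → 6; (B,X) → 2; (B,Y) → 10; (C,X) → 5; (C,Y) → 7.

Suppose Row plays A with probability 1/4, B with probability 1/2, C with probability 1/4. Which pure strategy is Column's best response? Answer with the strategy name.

X

If Column plays X, Row's expected payoff is (1/4)·1 + (1/2)·2 + (1/4)·5 = 5/2.
If Column plays Y, Row's expected payoff is (1/4)·6 + (1/2)·10 + (1/4)·7 = 33/4.
Column minimizes Row's payoff; the smallest is 5/2, so the best response is X.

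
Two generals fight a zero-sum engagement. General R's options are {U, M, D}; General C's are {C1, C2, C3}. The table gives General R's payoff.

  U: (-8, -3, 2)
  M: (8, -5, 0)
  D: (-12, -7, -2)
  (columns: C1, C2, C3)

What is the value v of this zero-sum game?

-32/9

Row minima: U → -8, M → -5, D → -12; maximin = -5.
Column maxima: C1 → 8, C2 → -3, C3 → 2; minimax = -3.
-5 ≠ -3, so there is no saddle point; optimal play is mixed.
D is strictly dominated by U, so General R never plays it.
C3 is strictly dominated by C2 (it gives General R strictly more in every row), so General C never plays it.
On the remaining 2×2 (U, M vs C1, C2):
Let General R play U with probability p. Expected payoff against C1: (-8)p + 8(1−p) = −16p + 8; against C2: (-3)p + (-5)(1−p) = 2p − 5.
Setting these equal: −16p + 8 = 2p − 5 ⇒ −18p = -13 ⇒ p = 13/18, and the value is (-16)·(13/18) + 8 = -32/9.
For General C: with q = P(C1), equating U's and M's payoffs gives −5q − 3 = 13q − 5 ⇒ q = 1/9.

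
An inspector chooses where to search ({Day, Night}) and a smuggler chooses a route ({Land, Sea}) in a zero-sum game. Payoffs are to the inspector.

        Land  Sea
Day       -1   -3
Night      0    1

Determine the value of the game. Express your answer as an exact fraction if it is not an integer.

0

Row minima: Day → -3, Night → 0; maximin = 0.
Column maxima: Land → 0, Sea → 1; minimax = 0.
Since maximin = minimax = 0, there is a saddle point and the value is 0.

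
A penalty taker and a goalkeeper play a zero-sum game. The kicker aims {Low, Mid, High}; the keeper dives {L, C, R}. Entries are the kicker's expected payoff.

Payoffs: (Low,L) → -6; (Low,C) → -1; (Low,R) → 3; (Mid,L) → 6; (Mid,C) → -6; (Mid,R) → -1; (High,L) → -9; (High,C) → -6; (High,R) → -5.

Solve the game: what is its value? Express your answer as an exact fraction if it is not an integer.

-42/17

Row minima: Low → -6, Mid → -6, High → -9; maximin = -6.
Column maxima: L → 6, C → -1, R → 3; minimax = -1.
-6 ≠ -1, so there is no saddle point; optimal play is mixed.
High is strictly dominated by Low, so the kicker never plays it.
R is strictly dominated by C (it gives the kicker strictly more in every row), so the keeper never plays it.
On the remaining 2×2 (Low, Mid vs L, C):
Let the kicker play Low with probability p. Expected payoff against L: (-6)p + 6(1−p) = −12p + 6; against C: (-1)p + (-6)(1−p) = 5p − 6.
Setting these equal: −12p + 6 = 5p − 6 ⇒ −17p = -12 ⇒ p = 12/17, and the value is (-12)·(12/17) + 6 = -42/17.
For the keeper: with q = P(L), equating Low's and Mid's payoffs gives −5q − 1 = 12q − 6 ⇒ q = 5/17.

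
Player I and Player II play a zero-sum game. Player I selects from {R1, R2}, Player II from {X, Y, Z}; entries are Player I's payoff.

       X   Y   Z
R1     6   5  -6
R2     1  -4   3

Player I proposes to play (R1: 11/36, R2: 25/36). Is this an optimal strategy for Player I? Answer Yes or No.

Against X this mix gives (11/36)·6 + (25/36)·1 = 91/36.
Against Y this mix gives (11/36)·5 + (25/36)·(-4) = -5/4.
Against Z this mix gives (11/36)·(-6) + (25/36)·3 = 1/4.
Player II will play Y, holding Player I to -5/4. Shifting weight toward the row that does better against Y would raise this floor (the equalizing mix achieves -1/2 against both Y and Z), so the proposed strategy is not optimal.

No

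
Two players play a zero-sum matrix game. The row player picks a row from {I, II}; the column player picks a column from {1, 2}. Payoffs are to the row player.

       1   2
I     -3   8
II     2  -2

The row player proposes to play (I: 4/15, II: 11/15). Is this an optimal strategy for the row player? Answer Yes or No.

Against 1 this mix gives (4/15)·(-3) + (11/15)·2 = 2/3.
Against 2 this mix gives (4/15)·8 + (11/15)·(-2) = 2/3.
All of the column player's active replies (1, 2) yield 2/3, and no column does worse for the row player. The mix makes the column player indifferent and guarantees 2/3, so it is optimal.

Yes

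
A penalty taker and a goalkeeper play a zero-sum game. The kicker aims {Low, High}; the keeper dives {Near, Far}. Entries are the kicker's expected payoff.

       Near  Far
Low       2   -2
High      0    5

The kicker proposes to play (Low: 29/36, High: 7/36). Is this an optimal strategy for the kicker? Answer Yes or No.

Against Near this mix gives (29/36)·2 + (7/36)·0 = 29/18.
Against Far this mix gives (29/36)·(-2) + (7/36)·5 = -23/36.
The keeper will play Far, holding the kicker to -23/36. Shifting weight toward the row that does better against Far would raise this floor (the equalizing mix achieves 10/9 against both Far and Near), so the proposed strategy is not optimal.

No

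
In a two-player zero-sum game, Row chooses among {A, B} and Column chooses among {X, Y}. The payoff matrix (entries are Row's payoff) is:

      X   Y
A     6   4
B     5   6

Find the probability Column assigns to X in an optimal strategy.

2/3

Row minima: A → 4, B → 5; maximin = 5.
Column maxima: X → 6, Y → 6; minimax = 6.
5 ≠ 6, so there is no saddle point; optimal play is mixed.
Let Row play A with probability p. Expected payoff against X: 6p + 5(1−p) = p + 5; against Y: 4p + 6(1−p) = −2p + 6.
Setting these equal: p + 5 = −2p + 6 ⇒ 3p = 1 ⇒ p = 1/3, and the value is (1)·(1/3) + 5 = 16/3.
For Column: with q = P(X), equating A's and B's payoffs gives 2q + 4 = −q + 6 ⇒ q = 2/3.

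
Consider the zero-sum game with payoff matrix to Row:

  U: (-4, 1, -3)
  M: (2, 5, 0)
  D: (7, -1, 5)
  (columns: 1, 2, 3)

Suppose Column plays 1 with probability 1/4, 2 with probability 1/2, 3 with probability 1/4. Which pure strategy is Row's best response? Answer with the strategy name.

Expected payoff of U: (1/4)·(-4) + (1/2)·1 + (1/4)·(-3) = -5/4.
Expected payoff of M: (1/4)·2 + (1/2)·5 + (1/4)·0 = 3.
Expected payoff of D: (1/4)·7 + (1/2)·(-1) + (1/4)·5 = 5/2.
The largest is 3, so Row's best response is M.

M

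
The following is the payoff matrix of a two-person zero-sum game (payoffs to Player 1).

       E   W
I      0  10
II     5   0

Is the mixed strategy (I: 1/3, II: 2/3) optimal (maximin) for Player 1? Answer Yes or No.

Against E this mix gives (1/3)·0 + (2/3)·5 = 10/3.
Against W this mix gives (1/3)·10 + (2/3)·0 = 10/3.
All of Player 2's active replies (E, W) yield 10/3, and no column does worse for Player 1. The mix makes Player 2 indifferent and guarantees 10/3, so it is optimal.

Yes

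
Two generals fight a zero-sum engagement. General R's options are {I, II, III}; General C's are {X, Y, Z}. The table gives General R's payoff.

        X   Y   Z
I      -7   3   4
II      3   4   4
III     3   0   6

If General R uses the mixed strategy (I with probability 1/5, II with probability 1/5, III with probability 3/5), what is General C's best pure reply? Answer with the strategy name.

If General C plays X, General R's expected payoff is (1/5)·(-7) + (1/5)·3 + (3/5)·3 = 1.
If General C plays Y, General R's expected payoff is (1/5)·3 + (1/5)·4 + (3/5)·0 = 7/5.
If General C plays Z, General R's expected payoff is (1/5)·4 + (1/5)·4 + (3/5)·6 = 26/5.
General C minimizes General R's payoff; the smallest is 1, so the best response is X.

X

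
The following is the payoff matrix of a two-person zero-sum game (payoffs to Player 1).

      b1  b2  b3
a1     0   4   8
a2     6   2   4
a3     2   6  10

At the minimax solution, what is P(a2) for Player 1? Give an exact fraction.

1/2

Row minima: a1 → 0, a2 → 2, a3 → 2; maximin = 2.
Column maxima: b1 → 6, b2 → 6, b3 → 10; minimax = 6.
2 ≠ 6, so there is no saddle point; optimal play is mixed.
a1 is strictly dominated by a3, so Player 1 never plays it.
b3 is strictly dominated by b2 (it gives Player 1 strictly more in every row), so Player 2 never plays it.
On the remaining 2×2 (a2, a3 vs b1, b2):
Let Player 1 play a2 with probability p. Expected payoff against b1: 6p + 2(1−p) = 4p + 2; against b2: 2p + 6(1−p) = −4p + 6.
Setting these equal: 4p + 2 = −4p + 6 ⇒ 8p = 4 ⇒ p = 1/2, and the value is (4)·(1/2) + 2 = 4.
For Player 2: with q = P(b1), equating a2's and a3's payoffs gives 4q + 2 = −4q + 6 ⇒ q = 1/2.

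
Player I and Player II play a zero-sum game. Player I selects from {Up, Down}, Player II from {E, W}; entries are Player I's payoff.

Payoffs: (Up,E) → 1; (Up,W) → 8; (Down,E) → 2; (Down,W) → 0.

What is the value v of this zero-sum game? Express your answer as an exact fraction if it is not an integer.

16/9

Row minima: Up → 1, Down → 0; maximin = 1.
Column maxima: E → 2, W → 8; minimax = 2.
1 ≠ 2, so there is no saddle point; optimal play is mixed.
Let Player I play Up with probability p. Expected payoff against E: 1p + 2(1−p) = −p + 2; against W: 8p + 0(1−p) = 8p.
Setting these equal: −p + 2 = 8p ⇒ −9p = -2 ⇒ p = 2/9, and the value is (-1)·(2/9) + 2 = 16/9.
For Player II: with q = P(E), equating Up's and Down's payoffs gives −7q + 8 = 2q ⇒ q = 8/9.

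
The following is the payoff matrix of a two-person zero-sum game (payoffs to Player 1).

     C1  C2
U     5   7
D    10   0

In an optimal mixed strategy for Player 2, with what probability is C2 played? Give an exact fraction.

Row minima: U → 5, D → 0; maximin = 5.
Column maxima: C1 → 10, C2 → 7; minimax = 7.
5 ≠ 7, so there is no saddle point; optimal play is mixed.
Let Player 1 play U with probability p. Expected payoff against C1: 5p + 10(1−p) = −5p + 10; against C2: 7p + 0(1−p) = 7p.
Setting these equal: −5p + 10 = 7p ⇒ −12p = -10 ⇒ p = 5/6, and the value is (-5)·(5/6) + 10 = 35/6.
For Player 2: with q = P(C1), equating U's and D's payoffs gives −2q + 7 = 10q ⇒ q = 7/12.

5/12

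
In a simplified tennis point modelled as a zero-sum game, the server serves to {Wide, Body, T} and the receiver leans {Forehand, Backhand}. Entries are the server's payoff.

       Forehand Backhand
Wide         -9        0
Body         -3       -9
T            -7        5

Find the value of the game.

-13/3

Row minima: Wide → -9, Body → -9, T → -7; maximin = -7.
Column maxima: Forehand → -3, Backhand → 5; minimax = -3.
-7 ≠ -3, so there is no saddle point; optimal play is mixed.
Wide is strictly dominated by T, so the server never plays it.
On the remaining 2×2 (Body, T vs Forehand, Backhand):
Let the server play Body with probability p. Expected payoff against Forehand: (-3)p + (-7)(1−p) = 4p − 7; against Backhand: (-9)p + 5(1−p) = −14p + 5.
Setting these equal: 4p − 7 = −14p + 5 ⇒ 18p = 12 ⇒ p = 2/3, and the value is (4)·(2/3) − 7 = -13/3.
For the receiver: with q = P(Forehand), equating Body's and T's payoffs gives 6q − 9 = −12q + 5 ⇒ q = 7/9.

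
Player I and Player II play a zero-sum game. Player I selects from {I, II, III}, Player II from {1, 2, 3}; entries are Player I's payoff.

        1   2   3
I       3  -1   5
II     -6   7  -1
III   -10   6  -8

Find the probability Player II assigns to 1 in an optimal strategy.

Row minima: I → -1, II → -6, III → -10; maximin = -1.
Column maxima: 1 → 3, 2 → 7, 3 → 5; minimax = 3.
-1 ≠ 3, so there is no saddle point; optimal play is mixed.
III is strictly dominated by II, so Player I never plays it.
3 is strictly dominated by 1 (it gives Player I strictly more in every row), so Player II never plays it.
On the remaining 2×2 (I, II vs 1, 2):
Let Player I play I with probability p. Expected payoff against 1: 3p + (-6)(1−p) = 9p − 6; against 2: (-1)p + 7(1−p) = −8p + 7.
Setting these equal: 9p − 6 = −8p + 7 ⇒ 17p = 13 ⇒ p = 13/17, and the value is (9)·(13/17) − 6 = 15/17.
For Player II: with q = P(1), equating I's and II's payoffs gives 4q − 1 = −13q + 7 ⇒ q = 8/17.

8/17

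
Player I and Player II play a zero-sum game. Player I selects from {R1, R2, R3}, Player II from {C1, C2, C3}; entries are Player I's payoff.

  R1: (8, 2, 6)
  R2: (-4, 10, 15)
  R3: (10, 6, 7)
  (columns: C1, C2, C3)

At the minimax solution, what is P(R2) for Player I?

Row minima: R1 → 2, R2 → -4, R3 → 6; maximin = 6.
Column maxima: C1 → 10, C2 → 10, C3 → 15; minimax = 10.
6 ≠ 10, so there is no saddle point; optimal play is mixed.
R1 is strictly dominated by R3, so Player I never plays it.
C3 is strictly dominated by C2 (it gives Player I strictly more in every row), so Player II never plays it.
On the remaining 2×2 (R2, R3 vs C1, C2):
Let Player I play R2 with probability p. Expected payoff against C1: (-4)p + 10(1−p) = −14p + 10; against C2: 10p + 6(1−p) = 4p + 6.
Setting these equal: −14p + 10 = 4p + 6 ⇒ −18p = -4 ⇒ p = 2/9, and the value is (-14)·(2/9) + 10 = 62/9.
For Player II: with q = P(C1), equating R2's and R3's payoffs gives −14q + 10 = 4q + 6 ⇒ q = 2/9.

2/9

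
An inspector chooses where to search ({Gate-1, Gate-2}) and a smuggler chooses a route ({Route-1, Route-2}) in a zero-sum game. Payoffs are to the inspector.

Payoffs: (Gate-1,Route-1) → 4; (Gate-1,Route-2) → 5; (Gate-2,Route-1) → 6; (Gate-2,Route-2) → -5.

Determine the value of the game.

25/6

Row minima: Gate-1 → 4, Gate-2 → -5; maximin = 4.
Column maxima: Route-1 → 6, Route-2 → 5; minimax = 5.
4 ≠ 5, so there is no saddle point; optimal play is mixed.
Let the inspector play Gate-1 with probability p. Expected payoff against Route-1: 4p + 6(1−p) = −2p + 6; against Route-2: 5p + (-5)(1−p) = 10p − 5.
Setting these equal: −2p + 6 = 10p − 5 ⇒ −12p = -11 ⇒ p = 11/12, and the value is (-2)·(11/12) + 6 = 25/6.
For the smuggler: with q = P(Route-1), equating Gate-1's and Gate-2's payoffs gives −q + 5 = 11q − 5 ⇒ q = 5/6.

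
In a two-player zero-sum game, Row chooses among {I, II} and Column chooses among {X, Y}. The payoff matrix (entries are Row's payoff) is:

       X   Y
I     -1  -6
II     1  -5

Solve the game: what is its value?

-5

Row minima: I → -6, II → -5; maximin = -5.
Column maxima: X → 1, Y → -5; minimax = -5.
Since maximin = minimax = -5, there is a saddle point and the value is -5.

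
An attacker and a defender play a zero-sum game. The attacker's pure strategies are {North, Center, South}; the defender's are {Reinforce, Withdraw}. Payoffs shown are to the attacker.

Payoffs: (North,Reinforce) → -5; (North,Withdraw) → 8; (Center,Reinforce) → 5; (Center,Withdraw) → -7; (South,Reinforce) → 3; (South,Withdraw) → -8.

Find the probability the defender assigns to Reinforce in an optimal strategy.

Row minima: North → -5, Center → -7, South → -8; maximin = -5.
Column maxima: Reinforce → 5, Withdraw → 8; minimax = 5.
-5 ≠ 5, so there is no saddle point; optimal play is mixed.
South is strictly dominated by Center, so the attacker never plays it.
On the remaining 2×2 (North, Center vs Reinforce, Withdraw):
Let the attacker play North with probability p. Expected payoff against Reinforce: (-5)p + 5(1−p) = −10p + 5; against Withdraw: 8p + (-7)(1−p) = 15p − 7.
Setting these equal: −10p + 5 = 15p − 7 ⇒ −25p = -12 ⇒ p = 12/25, and the value is (-10)·(12/25) + 5 = 1/5.
For the defender: with q = P(Reinforce), equating North's and Center's payoffs gives −13q + 8 = 12q − 7 ⇒ q = 3/5.

3/5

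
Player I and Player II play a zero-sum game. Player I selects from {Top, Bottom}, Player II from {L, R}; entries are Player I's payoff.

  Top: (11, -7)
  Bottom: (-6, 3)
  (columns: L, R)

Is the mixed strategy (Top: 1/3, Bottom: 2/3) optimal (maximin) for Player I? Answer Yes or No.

Yes

Against L this mix gives (1/3)·11 + (2/3)·(-6) = -1/3.
Against R this mix gives (1/3)·(-7) + (2/3)·3 = -1/3.
All of Player II's active replies (L, R) yield -1/3, and no column does worse for Player I. The mix makes Player II indifferent and guarantees -1/3, so it is optimal.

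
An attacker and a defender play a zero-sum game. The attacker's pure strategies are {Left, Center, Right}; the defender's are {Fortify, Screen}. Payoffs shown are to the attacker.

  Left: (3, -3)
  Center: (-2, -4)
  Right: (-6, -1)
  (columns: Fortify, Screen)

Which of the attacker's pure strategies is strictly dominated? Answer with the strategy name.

Left gives a strictly higher payoff than Center against every column: 3 > -2, -3 > -4.
So Center is strictly dominated and the attacker never plays it.

Center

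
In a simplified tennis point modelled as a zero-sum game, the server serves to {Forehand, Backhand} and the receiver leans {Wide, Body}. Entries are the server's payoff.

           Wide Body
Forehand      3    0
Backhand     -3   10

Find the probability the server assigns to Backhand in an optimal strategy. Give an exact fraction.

Row minima: Forehand → 0, Backhand → -3; maximin = 0.
Column maxima: Wide → 3, Body → 10; minimax = 3.
0 ≠ 3, so there is no saddle point; optimal play is mixed.
Let the server play Forehand with probability p. Expected payoff against Wide: 3p + (-3)(1−p) = 6p − 3; against Body: 0p + 10(1−p) = −10p + 10.
Setting these equal: 6p − 3 = −10p + 10 ⇒ 16p = 13 ⇒ p = 13/16, and the value is (6)·(13/16) − 3 = 15/8.
For the receiver: with q = P(Wide), equating Forehand's and Backhand's payoffs gives 3q = −13q + 10 ⇒ q = 5/8.

3/16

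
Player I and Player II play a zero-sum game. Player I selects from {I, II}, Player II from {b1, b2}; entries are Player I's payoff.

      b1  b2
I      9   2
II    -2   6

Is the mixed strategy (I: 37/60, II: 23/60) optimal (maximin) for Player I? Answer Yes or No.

No

Against b1 this mix gives (37/60)·9 + (23/60)·(-2) = 287/60.
Against b2 this mix gives (37/60)·2 + (23/60)·6 = 53/15.
Player II will play b2, holding Player I to 53/15. Shifting weight toward the row that does better against b2 would raise this floor (the equalizing mix achieves 58/15 against both b2 and b1), so the proposed strategy is not optimal.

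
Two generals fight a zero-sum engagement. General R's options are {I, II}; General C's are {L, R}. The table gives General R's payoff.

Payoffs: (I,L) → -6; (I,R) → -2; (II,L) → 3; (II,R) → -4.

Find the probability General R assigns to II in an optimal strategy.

Row minima: I → -6, II → -4; maximin = -4.
Column maxima: L → 3, R → -2; minimax = -2.
-4 ≠ -2, so there is no saddle point; optimal play is mixed.
Let General R play I with probability p. Expected payoff against L: (-6)p + 3(1−p) = −9p + 3; against R: (-2)p + (-4)(1−p) = 2p − 4.
Setting these equal: −9p + 3 = 2p − 4 ⇒ −11p = -7 ⇒ p = 7/11, and the value is (-9)·(7/11) + 3 = -30/11.
For General C: with q = P(L), equating I's and II's payoffs gives −4q − 2 = 7q − 4 ⇒ q = 2/11.

4/11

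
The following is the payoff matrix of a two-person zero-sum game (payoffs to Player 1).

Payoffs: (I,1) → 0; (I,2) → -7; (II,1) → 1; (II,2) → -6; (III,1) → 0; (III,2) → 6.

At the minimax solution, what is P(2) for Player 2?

Row minima: I → -7, II → -6, III → 0; maximin = 0.
Column maxima: 1 → 1, 2 → 6; minimax = 1.
0 ≠ 1, so there is no saddle point; optimal play is mixed.
I is strictly dominated by II, so Player 1 never plays it.
On the remaining 2×2 (II, III vs 1, 2):
Let Player 1 play II with probability p. Expected payoff against 1: 1p + 0(1−p) = p; against 2: (-6)p + 6(1−p) = −12p + 6.
Setting these equal: p = −12p + 6 ⇒ 13p = 6 ⇒ p = 6/13, and the value is (1)·(6/13) = 6/13.
For Player 2: with q = P(1), equating II's and III's payoffs gives 7q − 6 = −6q + 6 ⇒ q = 12/13.

1/13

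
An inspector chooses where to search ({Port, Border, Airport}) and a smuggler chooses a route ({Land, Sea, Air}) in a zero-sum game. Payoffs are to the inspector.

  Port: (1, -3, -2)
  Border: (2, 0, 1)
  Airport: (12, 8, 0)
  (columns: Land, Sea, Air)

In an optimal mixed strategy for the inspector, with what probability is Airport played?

Row minima: Port → -3, Border → 0, Airport → 0; maximin = 0.
Column maxima: Land → 12, Sea → 8, Air → 1; minimax = 1.
0 ≠ 1, so there is no saddle point; optimal play is mixed.
Port is strictly dominated by Border, so the inspector never plays it.
Land is strictly dominated by Sea (it gives the inspector strictly more in every row), so the smuggler never plays it.
On the remaining 2×2 (Border, Airport vs Sea, Air):
Let the inspector play Border with probability p. Expected payoff against Sea: 0p + 8(1−p) = −8p + 8; against Air: 1p + 0(1−p) = p.
Setting these equal: −8p + 8 = p ⇒ −9p = -8 ⇒ p = 8/9, and the value is (-8)·(8/9) + 8 = 8/9.
For the smuggler: with q = P(Sea), equating Border's and Airport's payoffs gives −q + 1 = 8q ⇒ q = 1/9.

1/9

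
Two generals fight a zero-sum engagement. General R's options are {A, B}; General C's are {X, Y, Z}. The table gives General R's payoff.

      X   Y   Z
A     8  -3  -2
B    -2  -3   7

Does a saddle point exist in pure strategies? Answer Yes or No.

Yes

Row minima: A → -3, B → -3; maximin = -3.
Column maxima: X → 8, Y → -3, Z → 7; minimax = -3.
maximin = minimax = -3, so a saddle point exists.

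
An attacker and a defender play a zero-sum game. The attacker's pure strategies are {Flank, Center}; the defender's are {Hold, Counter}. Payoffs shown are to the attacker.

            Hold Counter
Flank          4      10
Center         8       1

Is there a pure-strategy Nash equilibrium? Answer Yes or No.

Row minima: Flank → 4, Center → 1; maximin = 4.
Column maxima: Hold → 8, Counter → 10; minimax = 8.
4 ≠ 8, so no pure-strategy equilibrium exists.

No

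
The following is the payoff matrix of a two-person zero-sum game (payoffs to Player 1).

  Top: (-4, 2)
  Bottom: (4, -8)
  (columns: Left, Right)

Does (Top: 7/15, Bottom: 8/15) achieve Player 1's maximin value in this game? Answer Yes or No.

Against Left this mix gives (7/15)·(-4) + (8/15)·4 = 4/15.
Against Right this mix gives (7/15)·2 + (8/15)·(-8) = -10/3.
Player 2 will play Right, holding Player 1 to -10/3. Shifting weight toward the row that does better against Right would raise this floor (the equalizing mix achieves -4/3 against both Right and Left), so the proposed strategy is not optimal.

No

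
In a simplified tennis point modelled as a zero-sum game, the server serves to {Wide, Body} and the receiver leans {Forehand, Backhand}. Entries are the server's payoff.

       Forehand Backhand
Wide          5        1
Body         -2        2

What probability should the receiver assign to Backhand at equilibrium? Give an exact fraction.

7/8

Row minima: Wide → 1, Body → -2; maximin = 1.
Column maxima: Forehand → 5, Backhand → 2; minimax = 2.
1 ≠ 2, so there is no saddle point; optimal play is mixed.
Let the server play Wide with probability p. Expected payoff against Forehand: 5p + (-2)(1−p) = 7p − 2; against Backhand: 1p + 2(1−p) = −p + 2.
Setting these equal: 7p − 2 = −p + 2 ⇒ 8p = 4 ⇒ p = 1/2, and the value is (7)·(1/2) − 2 = 3/2.
For the receiver: with q = P(Forehand), equating Wide's and Body's payoffs gives 4q + 1 = −4q + 2 ⇒ q = 1/8.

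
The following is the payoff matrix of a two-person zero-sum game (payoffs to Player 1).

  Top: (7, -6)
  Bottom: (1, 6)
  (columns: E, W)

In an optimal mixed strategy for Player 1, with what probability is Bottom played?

Row minima: Top → -6, Bottom → 1; maximin = 1.
Column maxima: E → 7, W → 6; minimax = 6.
1 ≠ 6, so there is no saddle point; optimal play is mixed.
Let Player 1 play Top with probability p. Expected payoff against E: 7p + 1(1−p) = 6p + 1; against W: (-6)p + 6(1−p) = −12p + 6.
Setting these equal: 6p + 1 = −12p + 6 ⇒ 18p = 5 ⇒ p = 5/18, and the value is (6)·(5/18) + 1 = 8/3.
For Player 2: with q = P(E), equating Top's and Bottom's payoffs gives 13q − 6 = −5q + 6 ⇒ q = 2/3.

13/18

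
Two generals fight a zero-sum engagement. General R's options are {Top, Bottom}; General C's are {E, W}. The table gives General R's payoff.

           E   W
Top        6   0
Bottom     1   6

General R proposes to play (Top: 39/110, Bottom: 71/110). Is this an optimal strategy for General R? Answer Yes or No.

No

Against E this mix gives (39/110)·6 + (71/110)·1 = 61/22.
Against W this mix gives (39/110)·0 + (71/110)·6 = 213/55.
General C will play E, holding General R to 61/22. Shifting weight toward the row that does better against E would raise this floor (the equalizing mix achieves 36/11 against both E and W), so the proposed strategy is not optimal.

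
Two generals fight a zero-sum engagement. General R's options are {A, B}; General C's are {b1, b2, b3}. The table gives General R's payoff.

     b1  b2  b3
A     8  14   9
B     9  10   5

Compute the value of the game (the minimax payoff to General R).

41/5

Row minima: A → 8, B → 5; maximin = 8.
Column maxima: b1 → 9, b2 → 14, b3 → 9; minimax = 9.
8 ≠ 9, so there is no saddle point; optimal play is mixed.
b2 is strictly dominated by b1 (it gives General R strictly more in every row), so General C never plays it.
On the remaining 2×2 (A, B vs b1, b3):
Let General R play A with probability p. Expected payoff against b1: 8p + 9(1−p) = −p + 9; against b3: 9p + 5(1−p) = 4p + 5.
Setting these equal: −p + 9 = 4p + 5 ⇒ −5p = -4 ⇒ p = 4/5, and the value is (-1)·(4/5) + 9 = 41/5.
For General C: with q = P(b1), equating A's and B's payoffs gives −q + 9 = 4q + 5 ⇒ q = 4/5.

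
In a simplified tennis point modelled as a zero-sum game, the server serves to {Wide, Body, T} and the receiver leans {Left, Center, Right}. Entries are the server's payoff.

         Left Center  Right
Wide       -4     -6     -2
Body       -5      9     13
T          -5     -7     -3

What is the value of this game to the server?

Row minima: Wide → -6, Body → -5, T → -7; maximin = -5.
Column maxima: Left → -4, Center → 9, Right → 13; minimax = -4.
-5 ≠ -4, so there is no saddle point; optimal play is mixed.
T is strictly dominated by Wide, so the server never plays it.
Right is strictly dominated by Left (it gives the server strictly more in every row), so the receiver never plays it.
On the remaining 2×2 (Wide, Body vs Left, Center):
Let the server play Wide with probability p. Expected payoff against Left: (-4)p + (-5)(1−p) = p − 5; against Center: (-6)p + 9(1−p) = −15p + 9.
Setting these equal: p − 5 = −15p + 9 ⇒ 16p = 14 ⇒ p = 7/8, and the value is (1)·(7/8) − 5 = -33/8.
For the receiver: with q = P(Left), equating Wide's and Body's payoffs gives 2q − 6 = −14q + 9 ⇒ q = 15/16.

-33/8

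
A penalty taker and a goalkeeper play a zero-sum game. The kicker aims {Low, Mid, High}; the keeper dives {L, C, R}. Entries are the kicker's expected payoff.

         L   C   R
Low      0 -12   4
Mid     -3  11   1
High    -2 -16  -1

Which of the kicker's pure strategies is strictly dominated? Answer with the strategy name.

High

Low gives a strictly higher payoff than High against every column: 0 > -2, -12 > -16, 4 > -1.
So High is strictly dominated and the kicker never plays it.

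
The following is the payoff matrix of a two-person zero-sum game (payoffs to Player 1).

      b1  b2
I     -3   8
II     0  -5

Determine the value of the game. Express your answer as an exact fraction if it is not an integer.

Row minima: I → -3, II → -5; maximin = -3.
Column maxima: b1 → 0, b2 → 8; minimax = 0.
-3 ≠ 0, so there is no saddle point; optimal play is mixed.
Let Player 1 play I with probability p. Expected payoff against b1: (-3)p + 0(1−p) = −3p; against b2: 8p + (-5)(1−p) = 13p − 5.
Setting these equal: −3p = 13p − 5 ⇒ −16p = -5 ⇒ p = 5/16, and the value is (-3)·(5/16) = -15/16.
For Player 2: with q = P(b1), equating I's and II's payoffs gives −11q + 8 = 5q − 5 ⇒ q = 13/16.

-15/16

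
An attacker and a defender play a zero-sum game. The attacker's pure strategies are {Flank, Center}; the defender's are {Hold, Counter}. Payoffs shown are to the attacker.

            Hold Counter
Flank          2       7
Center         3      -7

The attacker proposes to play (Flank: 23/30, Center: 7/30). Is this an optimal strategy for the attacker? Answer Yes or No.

No

Against Hold this mix gives (23/30)·2 + (7/30)·3 = 67/30.
Against Counter this mix gives (23/30)·7 + (7/30)·(-7) = 56/15.
The defender will play Hold, holding the attacker to 67/30. Shifting weight toward the row that does better against Hold would raise this floor (the equalizing mix achieves 7/3 against both Hold and Counter), so the proposed strategy is not optimal.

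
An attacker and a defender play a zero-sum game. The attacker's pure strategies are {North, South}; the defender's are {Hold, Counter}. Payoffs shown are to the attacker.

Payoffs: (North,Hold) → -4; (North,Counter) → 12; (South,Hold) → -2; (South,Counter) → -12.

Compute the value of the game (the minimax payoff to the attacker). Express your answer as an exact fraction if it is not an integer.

Row minima: North → -4, South → -12; maximin = -4.
Column maxima: Hold → -2, Counter → 12; minimax = -2.
-4 ≠ -2, so there is no saddle point; optimal play is mixed.
Let the attacker play North with probability p. Expected payoff against Hold: (-4)p + (-2)(1−p) = −2p − 2; against Counter: 12p + (-12)(1−p) = 24p − 12.
Setting these equal: −2p − 2 = 24p − 12 ⇒ −26p = -10 ⇒ p = 5/13, and the value is (-2)·(5/13) − 2 = -36/13.
For the defender: with q = P(Hold), equating North's and South's payoffs gives −16q + 12 = 10q − 12 ⇒ q = 12/13.

-36/13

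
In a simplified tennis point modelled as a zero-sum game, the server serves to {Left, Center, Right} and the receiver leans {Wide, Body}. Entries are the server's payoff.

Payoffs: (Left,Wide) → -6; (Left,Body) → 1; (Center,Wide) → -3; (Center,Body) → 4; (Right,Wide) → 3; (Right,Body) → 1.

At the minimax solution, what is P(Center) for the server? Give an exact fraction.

Row minima: Left → -6, Center → -3, Right → 1; maximin = 1.
Column maxima: Wide → 3, Body → 4; minimax = 3.
1 ≠ 3, so there is no saddle point; optimal play is mixed.
Left is strictly dominated by Center, so the server never plays it.
On the remaining 2×2 (Center, Right vs Wide, Body):
Let the server play Center with probability p. Expected payoff against Wide: (-3)p + 3(1−p) = −6p + 3; against Body: 4p + 1(1−p) = 3p + 1.
Setting these equal: −6p + 3 = 3p + 1 ⇒ −9p = -2 ⇒ p = 2/9, and the value is (-6)·(2/9) + 3 = 5/3.
For the receiver: with q = P(Wide), equating Center's and Right's payoffs gives −7q + 4 = 2q + 1 ⇒ q = 1/3.

2/9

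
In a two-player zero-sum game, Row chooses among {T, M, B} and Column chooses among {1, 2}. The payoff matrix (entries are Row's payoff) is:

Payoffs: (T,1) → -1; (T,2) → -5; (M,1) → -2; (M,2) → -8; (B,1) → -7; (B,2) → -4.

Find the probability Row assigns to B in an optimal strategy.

4/7

Row minima: T → -5, M → -8, B → -7; maximin = -5.
Column maxima: 1 → -1, 2 → -4; minimax = -4.
-5 ≠ -4, so there is no saddle point; optimal play is mixed.
M is strictly dominated by T, so Row never plays it.
On the remaining 2×2 (T, B vs 1, 2):
Let Row play T with probability p. Expected payoff against 1: (-1)p + (-7)(1−p) = 6p − 7; against 2: (-5)p + (-4)(1−p) = −p − 4.
Setting these equal: 6p − 7 = −p − 4 ⇒ 7p = 3 ⇒ p = 3/7, and the value is (6)·(3/7) − 7 = -31/7.
For Column: with q = P(1), equating T's and B's payoffs gives 4q − 5 = −3q − 4 ⇒ q = 1/7.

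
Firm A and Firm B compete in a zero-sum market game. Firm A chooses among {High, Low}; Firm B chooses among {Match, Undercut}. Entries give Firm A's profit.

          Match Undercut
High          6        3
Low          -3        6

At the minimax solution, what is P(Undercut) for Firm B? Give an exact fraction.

Row minima: High → 3, Low → -3; maximin = 3.
Column maxima: Match → 6, Undercut → 6; minimax = 6.
3 ≠ 6, so there is no saddle point; optimal play is mixed.
Let Firm A play High with probability p. Expected payoff against Match: 6p + (-3)(1−p) = 9p − 3; against Undercut: 3p + 6(1−p) = −3p + 6.
Setting these equal: 9p − 3 = −3p + 6 ⇒ 12p = 9 ⇒ p = 3/4, and the value is (9)·(3/4) − 3 = 15/4.
For Firm B: with q = P(Match), equating High's and Low's payoffs gives 3q + 3 = −9q + 6 ⇒ q = 1/4.

3/4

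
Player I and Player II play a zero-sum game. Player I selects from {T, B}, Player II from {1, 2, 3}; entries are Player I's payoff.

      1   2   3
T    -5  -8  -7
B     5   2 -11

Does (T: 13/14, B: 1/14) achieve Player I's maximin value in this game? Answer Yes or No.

Yes

Against 1 this mix gives (13/14)·(-5) + (1/14)·5 = -30/7.
Against 2 this mix gives (13/14)·(-8) + (1/14)·2 = -51/7.
Against 3 this mix gives (13/14)·(-7) + (1/14)·(-11) = -51/7.
All of Player II's active replies (2, 3) yield -51/7, and no column does worse for Player I. The mix makes Player II indifferent and guarantees -51/7, so it is optimal.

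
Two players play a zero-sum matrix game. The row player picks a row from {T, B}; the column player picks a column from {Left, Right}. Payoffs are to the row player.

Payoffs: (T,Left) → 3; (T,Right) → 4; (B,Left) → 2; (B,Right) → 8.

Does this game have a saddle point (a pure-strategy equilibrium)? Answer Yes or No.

Row minima: T → 3, B → 2; maximin = 3.
Column maxima: Left → 3, Right → 8; minimax = 3.
maximin = minimax = 3, so a saddle point exists.

Yes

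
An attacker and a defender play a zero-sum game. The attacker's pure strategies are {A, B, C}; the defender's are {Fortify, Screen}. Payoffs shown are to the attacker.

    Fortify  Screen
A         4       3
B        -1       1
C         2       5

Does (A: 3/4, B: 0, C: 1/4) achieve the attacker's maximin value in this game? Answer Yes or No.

Yes

Against Fortify this mix gives (3/4)·4 + (1/4)·2 = 7/2.
Against Screen this mix gives (3/4)·3 + (1/4)·5 = 7/2.
All of the defender's active replies (Fortify, Screen) yield 7/2, and no column does worse for the attacker. The mix makes the defender indifferent and guarantees 7/2, so it is optimal.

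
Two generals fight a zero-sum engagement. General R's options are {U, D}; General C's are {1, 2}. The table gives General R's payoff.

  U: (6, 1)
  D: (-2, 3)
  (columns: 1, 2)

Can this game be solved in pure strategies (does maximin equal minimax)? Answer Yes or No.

No

Row minima: U → 1, D → -2; maximin = 1.
Column maxima: 1 → 6, 2 → 3; minimax = 3.
1 ≠ 3, so no pure-strategy equilibrium exists.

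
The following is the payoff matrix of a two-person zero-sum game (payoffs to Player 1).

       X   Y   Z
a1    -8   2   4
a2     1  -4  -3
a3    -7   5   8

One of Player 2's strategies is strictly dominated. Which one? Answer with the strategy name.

Y holds Player 1's payoff strictly below Z in every row: 2 < 4, -4 < -3, 5 < 8.
So Z is strictly dominated for Player 2.

Z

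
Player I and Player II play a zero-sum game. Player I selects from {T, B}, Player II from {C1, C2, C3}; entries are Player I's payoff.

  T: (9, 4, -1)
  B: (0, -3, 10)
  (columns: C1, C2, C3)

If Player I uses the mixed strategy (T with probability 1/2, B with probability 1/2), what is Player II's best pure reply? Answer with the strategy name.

C2

If Player II plays C1, Player I's expected payoff is (1/2)·9 + (1/2)·0 = 9/2.
If Player II plays C2, Player I's expected payoff is (1/2)·4 + (1/2)·(-3) = 1/2.
If Player II plays C3, Player I's expected payoff is (1/2)·(-1) + (1/2)·10 = 9/2.
Player II minimizes Player I's payoff; the smallest is 1/2, so the best response is C2.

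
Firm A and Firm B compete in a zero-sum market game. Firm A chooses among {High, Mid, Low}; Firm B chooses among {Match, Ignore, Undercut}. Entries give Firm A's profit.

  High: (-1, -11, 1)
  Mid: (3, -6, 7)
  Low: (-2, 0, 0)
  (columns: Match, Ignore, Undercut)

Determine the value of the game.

Row minima: High → -11, Mid → -6, Low → -2; maximin = -2.
Column maxima: Match → 3, Ignore → 0, Undercut → 7; minimax = 0.
-2 ≠ 0, so there is no saddle point; optimal play is mixed.
High is strictly dominated by Mid, so Firm A never plays it.
Undercut is strictly dominated by Match (it gives Firm A strictly more in every row), so Firm B never plays it.
On the remaining 2×2 (Mid, Low vs Match, Ignore):
Let Firm A play Mid with probability p. Expected payoff against Match: 3p + (-2)(1−p) = 5p − 2; against Ignore: (-6)p + 0(1−p) = −6p.
Setting these equal: 5p − 2 = −6p ⇒ 11p = 2 ⇒ p = 2/11, and the value is (5)·(2/11) − 2 = -12/11.
For Firm B: with q = P(Match), equating Mid's and Low's payoffs gives 9q − 6 = −2q ⇒ q = 6/11.

-12/11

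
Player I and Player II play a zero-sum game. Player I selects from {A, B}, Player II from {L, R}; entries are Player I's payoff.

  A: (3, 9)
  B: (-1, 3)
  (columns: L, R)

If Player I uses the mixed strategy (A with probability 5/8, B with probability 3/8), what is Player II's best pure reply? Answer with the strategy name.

L

If Player II plays L, Player I's expected payoff is (5/8)·3 + (3/8)·(-1) = 3/2.
If Player II plays R, Player I's expected payoff is (5/8)·9 + (3/8)·3 = 27/4.
Player II minimizes Player I's payoff; the smallest is 3/2, so the best response is L.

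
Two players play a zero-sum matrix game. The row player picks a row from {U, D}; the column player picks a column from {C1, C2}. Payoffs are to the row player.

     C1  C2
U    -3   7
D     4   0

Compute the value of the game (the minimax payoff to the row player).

Row minima: U → -3, D → 0; maximin = 0.
Column maxima: C1 → 4, C2 → 7; minimax = 4.
0 ≠ 4, so there is no saddle point; optimal play is mixed.
Let the row player play U with probability p. Expected payoff against C1: (-3)p + 4(1−p) = −7p + 4; against C2: 7p + 0(1−p) = 7p.
Setting these equal: −7p + 4 = 7p ⇒ −14p = -4 ⇒ p = 2/7, and the value is (-7)·(2/7) + 4 = 2.
For the column player: with q = P(C1), equating U's and D's payoffs gives −10q + 7 = 4q ⇒ q = 1/2.

2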